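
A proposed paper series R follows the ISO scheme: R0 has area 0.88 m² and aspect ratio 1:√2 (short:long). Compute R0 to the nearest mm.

Let the short side be w mm. Then w · w√2 = 0.88 m² = 880,000 mm².
w² = 880,000/√2, so w ≈ 788.8 mm; long side = w√2 ≈ 1115.6 mm.

789 × 1116 mm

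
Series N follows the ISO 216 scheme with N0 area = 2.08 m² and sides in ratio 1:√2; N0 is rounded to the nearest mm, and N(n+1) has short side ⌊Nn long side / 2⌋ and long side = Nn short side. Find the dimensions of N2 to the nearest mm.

Let N0's short side be w mm. w · w√2 = 2.08 m² = 2,080,000 mm², so w ≈ 1212.8 mm and w√2 ≈ 1715.1 mm → N0 = 1213 × 1715 mm.
N1: ⌊1715/2⌋ × 1213 = 857 × 1213 mm
N2: ⌊1213/2⌋ × 857 = 606 × 857 mm

606 × 857 mm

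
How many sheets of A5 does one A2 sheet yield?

8

Each ISO step halves the sheet: 1 × A2 → 2 × A3 → 4 × A4 → 8 × A5
From A2 to A5 is 3 halving steps: 2^3 = 8.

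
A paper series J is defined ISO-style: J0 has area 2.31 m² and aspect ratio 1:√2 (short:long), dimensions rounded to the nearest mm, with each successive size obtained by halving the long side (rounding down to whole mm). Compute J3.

Let J0's short side be w mm. w · w√2 = 2.31 m² = 2,310,000 mm², so w ≈ 1278.1 mm and w√2 ≈ 1807.4 mm → J0 = 1278 × 1807 mm.
J1: ⌊1807/2⌋ × 1278 = 903 × 1278 mm
J2: ⌊1278/2⌋ × 903 = 639 × 903 mm
J3: ⌊903/2⌋ × 639 = 451 × 639 mm

451 × 639 mm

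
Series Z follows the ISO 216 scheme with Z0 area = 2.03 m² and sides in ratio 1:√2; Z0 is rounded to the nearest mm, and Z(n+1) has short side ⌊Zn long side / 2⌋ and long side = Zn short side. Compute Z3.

Let Z0's short side be w mm. w · w√2 = 2.03 m² = 2,030,000 mm², so w ≈ 1198.1 mm and w√2 ≈ 1694.4 mm → Z0 = 1198 × 1694 mm.
Z1: ⌊1694/2⌋ × 1198 = 847 × 1198 mm
Z2: ⌊1198/2⌋ × 847 = 599 × 847 mm
Z3: ⌊847/2⌋ × 599 = 423 × 599 mm

423 × 599 mm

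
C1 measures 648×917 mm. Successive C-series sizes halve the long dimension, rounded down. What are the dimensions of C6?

114 × 162 mm

C2: ⌊917/2⌋ × 648 = 458 × 648 mm
C3: ⌊648/2⌋ × 458 = 324 × 458 mm
C4: ⌊458/2⌋ × 324 = 229 × 324 mm
C5: ⌊324/2⌋ × 229 = 162 × 229 mm
C6: ⌊229/2⌋ × 162 = 114 × 162 mm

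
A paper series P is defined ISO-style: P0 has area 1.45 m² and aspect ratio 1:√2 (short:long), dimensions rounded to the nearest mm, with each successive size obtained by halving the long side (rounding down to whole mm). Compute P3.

358 × 506 mm

Let P0's short side be w mm. w · w√2 = 1.45 m² = 1,450,000 mm², so w ≈ 1012.6 mm and w√2 ≈ 1432.0 mm → P0 = 1013 × 1432 mm.
P1: ⌊1432/2⌋ × 1013 = 716 × 1013 mm
P2: ⌊1013/2⌋ × 716 = 506 × 716 mm
P3: ⌊716/2⌋ × 506 = 358 × 506 mm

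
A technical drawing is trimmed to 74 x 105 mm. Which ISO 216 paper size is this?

A7 (74 × 105 mm)

Aspect ratio 105/74 ≈ 1.419 — close to the ISO √2 ≈ 1.414.
In the A-series (A0 area = 1 m²): A7 = 74 × 105 mm.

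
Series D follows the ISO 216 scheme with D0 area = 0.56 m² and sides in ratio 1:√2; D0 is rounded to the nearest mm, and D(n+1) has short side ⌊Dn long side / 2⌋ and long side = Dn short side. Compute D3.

Let D0's short side be w mm. w · w√2 = 0.56 m² = 560,000 mm², so w ≈ 629.3 mm and w√2 ≈ 889.9 mm → D0 = 629 × 890 mm.
D1: ⌊890/2⌋ × 629 = 445 × 629 mm
D2: ⌊629/2⌋ × 445 = 314 × 445 mm
D3: ⌊445/2⌋ × 314 = 222 × 314 mm

222 × 314 mm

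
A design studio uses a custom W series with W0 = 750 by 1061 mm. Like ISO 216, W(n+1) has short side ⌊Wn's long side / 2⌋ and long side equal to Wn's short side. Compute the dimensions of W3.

W1: ⌊1061/2⌋ × 750 = 530 × 750 mm
W2: ⌊750/2⌋ × 530 = 375 × 530 mm
W3: ⌊530/2⌋ × 375 = 265 × 375 mm

265 × 375 mm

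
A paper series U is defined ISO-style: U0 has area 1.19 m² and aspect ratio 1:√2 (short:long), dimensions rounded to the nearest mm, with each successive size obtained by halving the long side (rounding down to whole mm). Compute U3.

324 × 458 mm

Let U0's short side be w mm. w · w√2 = 1.19 m² = 1,190,000 mm², so w ≈ 917.3 mm and w√2 ≈ 1297.3 mm → U0 = 917 × 1297 mm.
U1: ⌊1297/2⌋ × 917 = 648 × 917 mm
U2: ⌊917/2⌋ × 648 = 458 × 648 mm
U3: ⌊648/2⌋ × 458 = 324 × 458 mm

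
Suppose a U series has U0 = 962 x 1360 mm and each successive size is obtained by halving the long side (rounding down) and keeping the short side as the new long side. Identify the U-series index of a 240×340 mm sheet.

U0: 962 × 1360 mm
U1: 680 × 962 mm
U2: 481 × 680 mm
U3: 340 × 481 mm
U4: 240 × 340 mm
U5: 170 × 240 mm
→ matches U4.

U4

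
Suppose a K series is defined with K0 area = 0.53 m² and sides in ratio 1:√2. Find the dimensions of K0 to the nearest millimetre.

Let the short side be w mm. Then w · w√2 = 0.53 m² = 530,000 mm².
w² = 530,000/√2, so w ≈ 612.2 mm; long side = w√2 ≈ 865.8 mm.

612 × 866 mm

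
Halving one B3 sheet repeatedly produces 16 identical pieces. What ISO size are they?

B7

16 = 2^4, so 4 halving steps.
B3 → B4 → … → B7 after 4 steps.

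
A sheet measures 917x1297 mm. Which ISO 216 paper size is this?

Aspect ratio 1297/917 ≈ 1.414 — close to the ISO √2 ≈ 1.414.
In the C-series (envelope sizes, between A and B): C0 = 917 × 1297 mm.

C0 (917 × 1297 mm)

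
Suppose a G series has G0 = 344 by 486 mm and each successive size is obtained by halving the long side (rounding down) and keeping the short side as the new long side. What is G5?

60 × 86 mm

G1: ⌊486/2⌋ × 344 = 243 × 344 mm
G2: ⌊344/2⌋ × 243 = 172 × 243 mm
G3: ⌊243/2⌋ × 172 = 121 × 172 mm
G4: ⌊172/2⌋ × 121 = 86 × 121 mm
G5: ⌊121/2⌋ × 86 = 60 × 86 mm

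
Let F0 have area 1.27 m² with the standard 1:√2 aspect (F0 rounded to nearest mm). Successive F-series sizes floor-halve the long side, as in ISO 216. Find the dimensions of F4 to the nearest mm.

Let F0's short side be w mm. w · w√2 = 1.27 m² = 1,270,000 mm², so w ≈ 947.6 mm and w√2 ≈ 1340.2 mm → F0 = 948 × 1340 mm.
F1: ⌊1340/2⌋ × 948 = 670 × 948 mm
F2: ⌊948/2⌋ × 670 = 474 × 670 mm
F3: ⌊670/2⌋ × 474 = 335 × 474 mm
F4: ⌊474/2⌋ × 335 = 237 × 335 mm

237 × 335 mm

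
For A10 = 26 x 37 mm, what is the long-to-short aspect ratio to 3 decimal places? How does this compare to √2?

1.423

37 / 26 = 1.423
ISO 216 targets √2 ≈ 1.414; the +0.009 deviation is from mm rounding.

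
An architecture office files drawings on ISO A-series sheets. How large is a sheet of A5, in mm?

148 × 210 mm

A0 = 841 × 1189 mm (A0 has area 1 m², aspect 1:√2).
A1: ⌊1189/2⌋ × 841 = 594 × 841 mm
A2: ⌊841/2⌋ × 594 = 420 × 594 mm
A3: ⌊594/2⌋ × 420 = 297 × 420 mm
A4: ⌊420/2⌋ × 297 = 210 × 297 mm
A5: ⌊297/2⌋ × 210 = 148 × 210 mm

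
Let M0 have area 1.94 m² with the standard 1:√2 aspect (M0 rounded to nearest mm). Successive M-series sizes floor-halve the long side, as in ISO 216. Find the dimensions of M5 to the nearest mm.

Let M0's short side be w mm. w · w√2 = 1.94 m² = 1,940,000 mm², so w ≈ 1171.2 mm and w√2 ≈ 1656.4 mm → M0 = 1171 × 1656 mm.
M1: ⌊1656/2⌋ × 1171 = 828 × 1171 mm
M2: ⌊1171/2⌋ × 828 = 585 × 828 mm
M3: ⌊828/2⌋ × 585 = 414 × 585 mm
M4: ⌊585/2⌋ × 414 = 292 × 414 mm
M5: ⌊414/2⌋ × 292 = 207 × 292 mm

207 × 292 mm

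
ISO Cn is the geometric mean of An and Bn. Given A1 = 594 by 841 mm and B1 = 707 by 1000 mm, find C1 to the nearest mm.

Short side: √(594 · 707) = √419958 ≈ 648.0 → 648 mm
Long side: √(841 · 1000) = √841000 ≈ 917.1 → 917 mm

648 × 917 mm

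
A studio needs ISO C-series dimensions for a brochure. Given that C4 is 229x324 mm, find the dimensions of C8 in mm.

57 × 81 mm

C5: ⌊324/2⌋ × 229 = 162 × 229 mm
C6: ⌊229/2⌋ × 162 = 114 × 162 mm
C7: ⌊162/2⌋ × 114 = 81 × 114 mm
C8: ⌊114/2⌋ × 81 = 57 × 81 mm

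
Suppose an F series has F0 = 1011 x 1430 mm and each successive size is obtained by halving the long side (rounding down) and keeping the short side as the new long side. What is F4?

F1: ⌊1430/2⌋ × 1011 = 715 × 1011 mm
F2: ⌊1011/2⌋ × 715 = 505 × 715 mm
F3: ⌊715/2⌋ × 505 = 357 × 505 mm
F4: ⌊505/2⌋ × 357 = 252 × 357 mm

252 × 357 mm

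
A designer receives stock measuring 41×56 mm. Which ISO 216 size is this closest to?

Aspect ratio 56/41 ≈ 1.366 (ISO target is √2 ≈ 1.414).
In the C-series (envelope sizes, between A and B): C9 = 40 × 57 mm.
Off by 2 mm total — nearest standard size.

C9 (40 × 57 mm)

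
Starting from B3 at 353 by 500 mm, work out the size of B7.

88 × 125 mm

B4: ⌊500/2⌋ × 353 = 250 × 353 mm
B5: ⌊353/2⌋ × 250 = 176 × 250 mm
B6: ⌊250/2⌋ × 176 = 125 × 176 mm
B7: ⌊176/2⌋ × 125 = 88 × 125 mm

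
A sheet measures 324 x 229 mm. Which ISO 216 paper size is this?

C4 (229 × 324 mm)

Aspect ratio 324/229 ≈ 1.415 — close to the ISO √2 ≈ 1.414.
In the C-series (envelope sizes, between A and B): C4 = 229 × 324 mm.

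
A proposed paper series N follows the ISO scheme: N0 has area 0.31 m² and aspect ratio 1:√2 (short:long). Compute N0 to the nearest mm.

Let the short side be w mm. Then w · w√2 = 0.31 m² = 310,000 mm².
w² = 310,000/√2, so w ≈ 468.2 mm; long side = w√2 ≈ 662.1 mm.

468 × 662 mm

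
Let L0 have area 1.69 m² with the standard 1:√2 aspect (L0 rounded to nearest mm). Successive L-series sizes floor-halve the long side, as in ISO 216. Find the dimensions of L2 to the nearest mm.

Let L0's short side be w mm. w · w√2 = 1.69 m² = 1,690,000 mm², so w ≈ 1093.2 mm and w√2 ≈ 1546.0 mm → L0 = 1093 × 1546 mm.
L1: ⌊1546/2⌋ × 1093 = 773 × 1093 mm
L2: ⌊1093/2⌋ × 773 = 546 × 773 mm

546 × 773 mm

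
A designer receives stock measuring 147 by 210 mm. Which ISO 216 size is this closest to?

A5 (148 × 210 mm)

Aspect ratio 210/147 ≈ 1.429 — close to the ISO √2 ≈ 1.414.
In the A-series (A0 area = 1 m²): A5 = 148 × 210 mm.
Off by 1 mm total — nearest standard size.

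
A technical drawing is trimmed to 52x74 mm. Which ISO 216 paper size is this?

Aspect ratio 74/52 ≈ 1.423 — close to the ISO √2 ≈ 1.414.
In the A-series (A0 area = 1 m²): A8 = 52 × 74 mm.

A8 (52 × 74 mm)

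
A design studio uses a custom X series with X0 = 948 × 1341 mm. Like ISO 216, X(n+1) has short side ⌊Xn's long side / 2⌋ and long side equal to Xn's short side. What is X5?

X1: ⌊1341/2⌋ × 948 = 670 × 948 mm
X2: ⌊948/2⌋ × 670 = 474 × 670 mm
X3: ⌊670/2⌋ × 474 = 335 × 474 mm
X4: ⌊474/2⌋ × 335 = 237 × 335 mm
X5: ⌊335/2⌋ × 237 = 167 × 237 mm

167 × 237 mm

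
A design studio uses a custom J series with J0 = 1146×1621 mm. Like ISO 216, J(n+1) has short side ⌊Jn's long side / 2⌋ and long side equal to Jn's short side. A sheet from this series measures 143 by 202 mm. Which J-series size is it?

J0: 1146 × 1621 mm
J1: 810 × 1146 mm
J2: 573 × 810 mm
J3: 405 × 573 mm
J4: 286 × 405 mm
J5: 202 × 286 mm
J6: 143 × 202 mm
J7: 101 × 143 mm
→ matches J6.

J6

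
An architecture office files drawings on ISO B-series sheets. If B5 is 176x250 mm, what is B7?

B6: ⌊250/2⌋ × 176 = 125 × 176 mm
B7: ⌊176/2⌋ × 125 = 88 × 125 mm

88 × 125 mm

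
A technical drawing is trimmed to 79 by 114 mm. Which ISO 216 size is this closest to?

Aspect ratio 114/79 ≈ 1.443 (ISO target is √2 ≈ 1.414).
In the C-series (envelope sizes, between A and B): C7 = 81 × 114 mm.
Off by 2 mm total — nearest standard size.

C7 (81 × 114 mm)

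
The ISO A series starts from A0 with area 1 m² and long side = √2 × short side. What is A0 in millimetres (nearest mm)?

841 × 1189 mm

Let the short side be w mm. Then the long side is w√2 and w · w√2 = 10⁶ mm².
w² = 10⁶/√2, so w = 1000 / 2^(1/4) ≈ 840.9 mm; long side = 1000 · 2^(1/4) ≈ 1189.2 mm.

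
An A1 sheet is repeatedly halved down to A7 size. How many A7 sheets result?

A1 = 594 × 841 mm; A7 = 74 × 105 mm.
Each halving step doubles the count; 6 steps from A1 to A7.
2^6 = 64.

64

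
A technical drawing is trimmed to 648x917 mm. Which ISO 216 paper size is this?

C1 (648 × 917 mm)

Aspect ratio 917/648 ≈ 1.415 — close to the ISO √2 ≈ 1.414.
In the C-series (envelope sizes, between A and B): C1 = 648 × 917 mm.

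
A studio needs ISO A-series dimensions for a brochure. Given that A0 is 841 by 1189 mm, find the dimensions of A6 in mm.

105 × 148 mm

A1: ⌊1189/2⌋ × 841 = 594 × 841 mm
A2: ⌊841/2⌋ × 594 = 420 × 594 mm
A3: ⌊594/2⌋ × 420 = 297 × 420 mm
A4: ⌊420/2⌋ × 297 = 210 × 297 mm
A5: ⌊297/2⌋ × 210 = 148 × 210 mm
A6: ⌊210/2⌋ × 148 = 105 × 148 mm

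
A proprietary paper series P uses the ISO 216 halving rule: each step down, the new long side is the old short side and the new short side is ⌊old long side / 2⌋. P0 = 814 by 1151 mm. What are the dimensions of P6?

P1: ⌊1151/2⌋ × 814 = 575 × 814 mm
P2: ⌊814/2⌋ × 575 = 407 × 575 mm
P3: ⌊575/2⌋ × 407 = 287 × 407 mm
P4: ⌊407/2⌋ × 287 = 203 × 287 mm
P5: ⌊287/2⌋ × 203 = 143 × 203 mm
P6: ⌊203/2⌋ × 143 = 101 × 143 mm

101 × 143 mm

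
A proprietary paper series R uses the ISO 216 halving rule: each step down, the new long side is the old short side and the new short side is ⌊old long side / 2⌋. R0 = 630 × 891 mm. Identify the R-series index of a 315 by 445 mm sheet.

R2

R0: 630 × 891 mm
R1: 445 × 630 mm
R2: 315 × 445 mm
R3: 222 × 315 mm
→ matches R2.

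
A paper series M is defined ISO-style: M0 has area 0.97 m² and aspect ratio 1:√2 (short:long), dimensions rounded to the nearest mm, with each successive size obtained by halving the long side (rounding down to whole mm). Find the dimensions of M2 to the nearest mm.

414 × 585 mm

Let M0's short side be w mm. w · w√2 = 0.97 m² = 970,000 mm², so w ≈ 828.2 mm and w√2 ≈ 1171.2 mm → M0 = 828 × 1171 mm.
M1: ⌊1171/2⌋ × 828 = 585 × 828 mm
M2: ⌊828/2⌋ × 585 = 414 × 585 mm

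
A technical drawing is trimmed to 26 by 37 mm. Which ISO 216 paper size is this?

Aspect ratio 37/26 ≈ 1.423 — close to the ISO √2 ≈ 1.414.
In the A-series (A0 area = 1 m²): A10 = 26 × 37 mm.

A10 (26 × 37 mm)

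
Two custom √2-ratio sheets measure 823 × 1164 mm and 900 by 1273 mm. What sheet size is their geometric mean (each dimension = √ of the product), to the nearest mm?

861 × 1217 mm

Short side: √(823 · 900) = √740700 ≈ 860.6 → 861 mm
Long side: √(1164 · 1273) = √1481772 ≈ 1217.3 → 1217 mm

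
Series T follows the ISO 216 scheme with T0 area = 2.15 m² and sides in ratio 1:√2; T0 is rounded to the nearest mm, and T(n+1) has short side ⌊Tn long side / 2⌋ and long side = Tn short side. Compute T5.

Let T0's short side be w mm. w · w√2 = 2.15 m² = 2,150,000 mm², so w ≈ 1233.0 mm and w√2 ≈ 1743.7 mm → T0 = 1233 × 1744 mm.
T1: ⌊1744/2⌋ × 1233 = 872 × 1233 mm
T2: ⌊1233/2⌋ × 872 = 616 × 872 mm
T3: ⌊872/2⌋ × 616 = 436 × 616 mm
T4: ⌊616/2⌋ × 436 = 308 × 436 mm
T5: ⌊436/2⌋ × 308 = 218 × 308 mm

218 × 308 mm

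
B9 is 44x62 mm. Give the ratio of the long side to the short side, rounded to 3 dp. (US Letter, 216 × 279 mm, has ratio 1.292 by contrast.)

62 / 44 = 1.409
ISO 216 targets √2 ≈ 1.414; the -0.005 deviation is from mm rounding.

1.409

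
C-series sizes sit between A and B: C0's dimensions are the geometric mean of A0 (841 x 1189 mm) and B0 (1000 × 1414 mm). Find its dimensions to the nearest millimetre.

917 × 1297 mm

Short: √(841 · 1000) = √841000 ≈ 917.1 mm.
Long: √(1189 · 1414) = √1681246 ≈ 1296.6 mm.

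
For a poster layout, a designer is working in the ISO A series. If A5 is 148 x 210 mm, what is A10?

A6: ⌊210/2⌋ × 148 = 105 × 148 mm
A7: ⌊148/2⌋ × 105 = 74 × 105 mm
A8: ⌊105/2⌋ × 74 = 52 × 74 mm
A9: ⌊74/2⌋ × 52 = 37 × 52 mm
A10: ⌊52/2⌋ × 37 = 26 × 37 mm

26 × 37 mm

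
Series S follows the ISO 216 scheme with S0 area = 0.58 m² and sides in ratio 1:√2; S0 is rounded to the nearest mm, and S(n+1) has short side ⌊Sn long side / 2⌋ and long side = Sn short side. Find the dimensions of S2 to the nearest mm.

320 × 453 mm

Let S0's short side be w mm. w · w√2 = 0.58 m² = 580,000 mm², so w ≈ 640.4 mm and w√2 ≈ 905.7 mm → S0 = 640 × 906 mm.
S1: ⌊906/2⌋ × 640 = 453 × 640 mm
S2: ⌊640/2⌋ × 453 = 320 × 453 mm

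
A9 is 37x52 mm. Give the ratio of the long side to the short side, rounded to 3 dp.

52 / 37 = 1.405
ISO 216 targets √2 ≈ 1.414; the -0.009 deviation is from mm rounding.

1.405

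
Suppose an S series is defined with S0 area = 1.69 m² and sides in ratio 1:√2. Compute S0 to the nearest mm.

Let the short side be w mm. Then w · w√2 = 1.69 m² = 1,690,000 mm².
w² = 1,690,000/√2, so w ≈ 1093.2 mm; long side = w√2 ≈ 1546.0 mm.

1093 × 1546 mm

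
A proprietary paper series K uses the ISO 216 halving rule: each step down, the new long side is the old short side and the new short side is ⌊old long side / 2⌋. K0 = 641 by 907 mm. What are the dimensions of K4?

K1 = 453 × 641 mm (from K0 by 1 halving).
K2: ⌊641/2⌋ × 453 = 320 × 453 mm
K3: ⌊453/2⌋ × 320 = 226 × 320 mm
K4: ⌊320/2⌋ × 226 = 160 × 226 mm

160 × 226 mm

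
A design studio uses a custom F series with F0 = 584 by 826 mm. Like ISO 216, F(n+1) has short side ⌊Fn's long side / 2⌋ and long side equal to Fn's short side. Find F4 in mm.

146 × 206 mm

F1 = 413 × 584 mm (from F0 by 1 halving).
F2: ⌊584/2⌋ × 413 = 292 × 413 mm
F3: ⌊413/2⌋ × 292 = 206 × 292 mm
F4: ⌊292/2⌋ × 206 = 146 × 206 mm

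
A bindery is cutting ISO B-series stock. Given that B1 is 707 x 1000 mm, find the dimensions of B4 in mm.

250 × 353 mm

B2: ⌊1000/2⌋ × 707 = 500 × 707 mm
B3: ⌊707/2⌋ × 500 = 353 × 500 mm
B4: ⌊500/2⌋ × 353 = 250 × 353 mm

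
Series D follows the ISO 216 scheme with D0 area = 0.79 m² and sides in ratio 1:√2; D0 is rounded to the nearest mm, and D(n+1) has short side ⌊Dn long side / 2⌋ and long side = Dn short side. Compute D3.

Let D0's short side be w mm. w · w√2 = 0.79 m² = 790,000 mm², so w ≈ 747.4 mm and w√2 ≈ 1057.0 mm → D0 = 747 × 1057 mm.
D1: ⌊1057/2⌋ × 747 = 528 × 747 mm
D2: ⌊747/2⌋ × 528 = 373 × 528 mm
D3: ⌊528/2⌋ × 373 = 264 × 373 mm

264 × 373 mm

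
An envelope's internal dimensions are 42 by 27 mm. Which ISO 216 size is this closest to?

Aspect ratio 42/27 ≈ 1.556 (ISO target is √2 ≈ 1.414).
In the C-series (envelope sizes, between A and B): C10 = 28 × 40 mm.
Off by 3 mm total — nearest standard size.

C10 (28 × 40 mm)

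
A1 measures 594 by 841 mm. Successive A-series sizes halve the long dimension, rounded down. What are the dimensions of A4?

210 × 297 mm

A2: ⌊841/2⌋ × 594 = 420 × 594 mm
A3: ⌊594/2⌋ × 420 = 297 × 420 mm
A4: ⌊420/2⌋ × 297 = 210 × 297 mm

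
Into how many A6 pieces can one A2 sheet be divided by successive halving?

16

Each ISO step halves the sheet: 1 × A2 → 2 × A3 → 4 × A4 → 8 × A5 → …
From A2 to A6 is 4 halving steps: 2^4 = 16.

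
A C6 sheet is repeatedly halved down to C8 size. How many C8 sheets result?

4

Each ISO step halves the sheet: 1 × C6 → 2 × C7 → 4 × C8
From C6 to C8 is 2 halving steps: 2^2 = 4.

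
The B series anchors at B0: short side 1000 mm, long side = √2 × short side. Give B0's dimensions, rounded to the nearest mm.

1000 × 1414 mm

Short side = 1000 mm; long side = 1000√2 ≈ 1414.2 mm.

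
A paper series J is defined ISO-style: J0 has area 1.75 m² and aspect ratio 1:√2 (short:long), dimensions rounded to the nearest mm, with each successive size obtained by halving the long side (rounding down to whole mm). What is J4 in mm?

Let J0's short side be w mm. w · w√2 = 1.75 m² = 1,750,000 mm², so w ≈ 1112.4 mm and w√2 ≈ 1573.2 mm → J0 = 1112 × 1573 mm.
J1: ⌊1573/2⌋ × 1112 = 786 × 1112 mm
J2: ⌊1112/2⌋ × 786 = 556 × 786 mm
J3: ⌊786/2⌋ × 556 = 393 × 556 mm
J4: ⌊556/2⌋ × 393 = 278 × 393 mm

278 × 393 mm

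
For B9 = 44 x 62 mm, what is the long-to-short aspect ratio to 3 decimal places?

62 / 44 = 1.409
ISO 216 targets √2 ≈ 1.414; the -0.005 deviation is from mm rounding.

1.409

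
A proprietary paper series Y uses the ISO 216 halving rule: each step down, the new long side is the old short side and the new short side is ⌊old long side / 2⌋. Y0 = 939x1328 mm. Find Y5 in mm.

Y1: ⌊1328/2⌋ × 939 = 664 × 939 mm
Y2: ⌊939/2⌋ × 664 = 469 × 664 mm
Y3: ⌊664/2⌋ × 469 = 332 × 469 mm
Y4: ⌊469/2⌋ × 332 = 234 × 332 mm
Y5: ⌊332/2⌋ × 234 = 166 × 234 mm

166 × 234 mm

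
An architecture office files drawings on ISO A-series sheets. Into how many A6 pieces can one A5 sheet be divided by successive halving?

2

Each ISO step halves the sheet: 1 × A5 → 2 × A6
From A5 to A6 is 1 halving step: 2^1 = 2.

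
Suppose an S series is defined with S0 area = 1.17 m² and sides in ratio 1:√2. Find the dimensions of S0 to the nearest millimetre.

Let the short side be w mm. Then w · w√2 = 1.17 m² = 1,170,000 mm².
w² = 1,170,000/√2, so w ≈ 909.6 mm; long side = w√2 ≈ 1286.3 mm.

910 × 1286 mm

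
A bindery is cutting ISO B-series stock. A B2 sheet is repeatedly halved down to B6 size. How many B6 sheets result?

16

Each ISO step halves the sheet: 1 × B2 → 2 × B3 → 4 × B4 → 8 × B5 → …
From B2 to B6 is 4 halving steps: 2^4 = 16.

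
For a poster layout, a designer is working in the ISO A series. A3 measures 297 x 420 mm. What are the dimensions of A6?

A4: ⌊420/2⌋ × 297 = 210 × 297 mm
A5: ⌊297/2⌋ × 210 = 148 × 210 mm
A6: ⌊210/2⌋ × 148 = 105 × 148 mm

105 × 148 mm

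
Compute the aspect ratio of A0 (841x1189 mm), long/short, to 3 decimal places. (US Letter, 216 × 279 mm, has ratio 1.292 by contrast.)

1.414

1189 / 841 = 1.414
Matches √2 ≈ 1.414 — the ISO 216 defining ratio.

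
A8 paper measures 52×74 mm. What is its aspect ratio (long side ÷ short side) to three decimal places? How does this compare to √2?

74 / 52 = 1.423
ISO 216 targets √2 ≈ 1.414; the +0.009 deviation is from mm rounding.

1.423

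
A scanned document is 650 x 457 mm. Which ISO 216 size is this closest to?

Aspect ratio 650/457 ≈ 1.422 — close to the ISO √2 ≈ 1.414.
In the C-series (envelope sizes, between A and B): C2 = 458 × 648 mm.
Off by 3 mm total — nearest standard size.

C2 (458 × 648 mm)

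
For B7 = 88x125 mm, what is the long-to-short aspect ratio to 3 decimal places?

125 / 88 = 1.420
ISO 216 targets √2 ≈ 1.414; the +0.006 deviation is from mm rounding.

1.420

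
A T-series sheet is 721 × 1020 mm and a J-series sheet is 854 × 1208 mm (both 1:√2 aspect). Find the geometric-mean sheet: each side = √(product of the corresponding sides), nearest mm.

785 × 1110 mm

Short side: √(721 · 854) = √615734 ≈ 784.7 → 785 mm
Long side: √(1020 · 1208) = √1232160 ≈ 1110.0 → 1110 mm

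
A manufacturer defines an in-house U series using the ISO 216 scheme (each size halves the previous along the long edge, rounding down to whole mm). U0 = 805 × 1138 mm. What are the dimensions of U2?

U1: ⌊1138/2⌋ × 805 = 569 × 805 mm
U2: ⌊805/2⌋ × 569 = 402 × 569 mm

402 × 569 mm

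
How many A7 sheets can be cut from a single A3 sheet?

Each ISO step halves the sheet: 1 × A3 → 2 × A4 → 4 × A5 → 8 × A6 → …
From A3 to A7 is 4 halving steps: 2^4 = 16.

16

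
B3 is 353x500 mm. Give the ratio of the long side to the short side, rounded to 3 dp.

1.416

500 / 353 = 1.416
ISO 216 targets √2 ≈ 1.414; the +0.002 deviation is from mm rounding.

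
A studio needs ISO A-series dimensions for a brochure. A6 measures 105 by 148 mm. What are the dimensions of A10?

A7: ⌊148/2⌋ × 105 = 74 × 105 mm
A8: ⌊105/2⌋ × 74 = 52 × 74 mm
A9: ⌊74/2⌋ × 52 = 37 × 52 mm
A10: ⌊52/2⌋ × 37 = 26 × 37 mm

26 × 37 mm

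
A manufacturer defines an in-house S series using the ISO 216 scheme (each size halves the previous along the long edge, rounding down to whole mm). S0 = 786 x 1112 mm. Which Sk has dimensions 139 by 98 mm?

S6

S0: 786 × 1112 mm
S1: 556 × 786 mm
S2: 393 × 556 mm
S3: 278 × 393 mm
S4: 196 × 278 mm
S5: 139 × 196 mm
S6: 98 × 139 mm
S7: 69 × 98 mm
→ matches S6.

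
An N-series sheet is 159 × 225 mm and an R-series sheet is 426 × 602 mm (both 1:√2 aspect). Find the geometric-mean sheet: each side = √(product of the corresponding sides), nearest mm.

Short side: √(159 · 426) = √67734 ≈ 260.3 → 260 mm
Long side: √(225 · 602) = √135450 ≈ 368.0 → 368 mm

260 × 368 mm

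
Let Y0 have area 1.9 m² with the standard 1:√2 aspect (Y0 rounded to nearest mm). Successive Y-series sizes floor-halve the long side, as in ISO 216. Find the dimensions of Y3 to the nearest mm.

Let Y0's short side be w mm. w · w√2 = 1.9 m² = 1,900,000 mm², so w ≈ 1159.1 mm and w√2 ≈ 1639.2 mm → Y0 = 1159 × 1639 mm.
Y1: ⌊1639/2⌋ × 1159 = 819 × 1159 mm
Y2: ⌊1159/2⌋ × 819 = 579 × 819 mm
Y3: ⌊819/2⌋ × 579 = 409 × 579 mm

409 × 579 mm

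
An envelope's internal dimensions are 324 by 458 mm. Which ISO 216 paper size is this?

C3 (324 × 458 mm)

Aspect ratio 458/324 ≈ 1.414 — close to the ISO √2 ≈ 1.414.
In the C-series (envelope sizes, between A and B): C3 = 324 × 458 mm.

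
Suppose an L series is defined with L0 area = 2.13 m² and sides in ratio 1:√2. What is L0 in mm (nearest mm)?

Let the short side be w mm. Then w · w√2 = 2.13 m² = 2,130,000 mm².
w² = 2,130,000/√2, so w ≈ 1227.2 mm; long side = w√2 ≈ 1735.6 mm.

1227 × 1736 mm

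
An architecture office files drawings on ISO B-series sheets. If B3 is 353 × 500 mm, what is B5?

B4: ⌊500/2⌋ × 353 = 250 × 353 mm
B5: ⌊353/2⌋ × 250 = 176 × 250 mm

176 × 250 mm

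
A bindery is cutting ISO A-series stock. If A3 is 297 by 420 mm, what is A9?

A4: ⌊420/2⌋ × 297 = 210 × 297 mm
A5: ⌊297/2⌋ × 210 = 148 × 210 mm
A6: ⌊210/2⌋ × 148 = 105 × 148 mm
A7: ⌊148/2⌋ × 105 = 74 × 105 mm
A8: ⌊105/2⌋ × 74 = 52 × 74 mm
A9: ⌊74/2⌋ × 52 = 37 × 52 mm

37 × 52 mm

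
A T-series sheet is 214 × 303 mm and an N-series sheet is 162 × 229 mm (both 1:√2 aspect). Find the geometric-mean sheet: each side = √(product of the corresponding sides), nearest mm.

186 × 263 mm

Short side: √(214 · 162) = √34668 ≈ 186.2 → 186 mm
Long side: √(303 · 229) = √69387 ≈ 263.4 → 263 mm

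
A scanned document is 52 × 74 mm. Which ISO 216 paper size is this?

A8 (52 × 74 mm)

Aspect ratio 74/52 ≈ 1.423 — close to the ISO √2 ≈ 1.414.
In the A-series (A0 area = 1 m²): A8 = 52 × 74 mm.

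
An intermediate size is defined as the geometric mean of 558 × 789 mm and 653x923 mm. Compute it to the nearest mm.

Short side: √(558 · 653) = √364374 ≈ 603.6 → 604 mm
Long side: √(789 · 923) = √728247 ≈ 853.4 → 853 mm

604 × 853 mm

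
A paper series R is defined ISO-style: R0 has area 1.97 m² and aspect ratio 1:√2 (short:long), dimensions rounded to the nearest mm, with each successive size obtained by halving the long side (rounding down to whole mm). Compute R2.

590 × 834 mm

Let R0's short side be w mm. w · w√2 = 1.97 m² = 1,970,000 mm², so w ≈ 1180.3 mm and w√2 ≈ 1669.1 mm → R0 = 1180 × 1669 mm.
R1: ⌊1669/2⌋ × 1180 = 834 × 1180 mm
R2: ⌊1180/2⌋ × 834 = 590 × 834 mm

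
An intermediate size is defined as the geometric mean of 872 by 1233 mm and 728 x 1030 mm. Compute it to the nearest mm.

Short side: √(872 · 728) = √634816 ≈ 796.8 → 797 mm
Long side: √(1233 · 1030) = √1269990 ≈ 1126.9 → 1127 mm

797 × 1127 mm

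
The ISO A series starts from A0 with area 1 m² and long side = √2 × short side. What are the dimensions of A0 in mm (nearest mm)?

Let the short side be w mm. Then the long side is w√2 and w · w√2 = 10⁶ mm².
w² = 10⁶/√2, so w = 1000 / 2^(1/4) ≈ 840.9 mm; long side = 1000 · 2^(1/4) ≈ 1189.2 mm.

841 × 1189 mm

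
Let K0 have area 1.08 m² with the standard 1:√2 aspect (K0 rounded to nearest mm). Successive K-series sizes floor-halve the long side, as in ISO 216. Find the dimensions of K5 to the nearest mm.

154 × 218 mm

Let K0's short side be w mm. w · w√2 = 1.08 m² = 1,080,000 mm², so w ≈ 873.9 mm and w√2 ≈ 1235.9 mm → K0 = 874 × 1236 mm.
K1: ⌊1236/2⌋ × 874 = 618 × 874 mm
K2: ⌊874/2⌋ × 618 = 437 × 618 mm
K3: ⌊618/2⌋ × 437 = 309 × 437 mm
K4: ⌊437/2⌋ × 309 = 218 × 309 mm
K5: ⌊309/2⌋ × 218 = 154 × 218 mm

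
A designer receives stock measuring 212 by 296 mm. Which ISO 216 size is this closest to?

Aspect ratio 296/212 ≈ 1.396 (ISO target is √2 ≈ 1.414).
In the A-series (A0 area = 1 m²): A4 = 210 × 297 mm.
Off by 3 mm total — nearest standard size.

A4 (210 × 297 mm)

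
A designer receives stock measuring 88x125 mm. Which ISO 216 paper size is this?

Aspect ratio 125/88 ≈ 1.420 — close to the ISO √2 ≈ 1.414.
In the B-series (B0 = 1000 × 1414 mm): B7 = 88 × 125 mm.

B7 (88 × 125 mm)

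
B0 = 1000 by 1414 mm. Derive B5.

176 × 250 mm

B1: ⌊1414/2⌋ × 1000 = 707 × 1000 mm
B2: ⌊1000/2⌋ × 707 = 500 × 707 mm
B3: ⌊707/2⌋ × 500 = 353 × 500 mm
B4: ⌊500/2⌋ × 353 = 250 × 353 mm
B5: ⌊353/2⌋ × 250 = 176 × 250 mm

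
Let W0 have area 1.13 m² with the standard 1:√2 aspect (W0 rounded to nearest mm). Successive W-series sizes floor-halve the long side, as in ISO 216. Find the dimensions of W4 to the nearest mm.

Let W0's short side be w mm. w · w√2 = 1.13 m² = 1,130,000 mm², so w ≈ 893.9 mm and w√2 ≈ 1264.1 mm → W0 = 894 × 1264 mm.
W1: ⌊1264/2⌋ × 894 = 632 × 894 mm
W2: ⌊894/2⌋ × 632 = 447 × 632 mm
W3: ⌊632/2⌋ × 447 = 316 × 447 mm
W4: ⌊447/2⌋ × 316 = 223 × 316 mm

223 × 316 mm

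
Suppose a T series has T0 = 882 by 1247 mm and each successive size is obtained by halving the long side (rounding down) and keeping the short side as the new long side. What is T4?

T1: ⌊1247/2⌋ × 882 = 623 × 882 mm
T2: ⌊882/2⌋ × 623 = 441 × 623 mm
T3: ⌊623/2⌋ × 441 = 311 × 441 mm
T4: ⌊441/2⌋ × 311 = 220 × 311 mm

220 × 311 mm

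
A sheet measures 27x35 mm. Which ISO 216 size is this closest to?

Aspect ratio 35/27 ≈ 1.296 (ISO target is √2 ≈ 1.414).
In the A-series (A0 area = 1 m²): A10 = 26 × 37 mm.
Off by 3 mm total — nearest standard size.

A10 (26 × 37 mm)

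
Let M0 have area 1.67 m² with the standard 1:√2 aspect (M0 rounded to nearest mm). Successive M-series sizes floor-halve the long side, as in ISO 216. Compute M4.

Let M0's short side be w mm. w · w√2 = 1.67 m² = 1,670,000 mm², so w ≈ 1086.7 mm and w√2 ≈ 1536.8 mm → M0 = 1087 × 1537 mm.
M1: ⌊1537/2⌋ × 1087 = 768 × 1087 mm
M2: ⌊1087/2⌋ × 768 = 543 × 768 mm
M3: ⌊768/2⌋ × 543 = 384 × 543 mm
M4: ⌊543/2⌋ × 384 = 271 × 384 mm

271 × 384 mm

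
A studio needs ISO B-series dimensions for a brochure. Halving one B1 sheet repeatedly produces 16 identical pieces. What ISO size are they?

16 = 2^4, so 4 halving steps.
B1 → B2 → … → B5 after 4 steps.

B5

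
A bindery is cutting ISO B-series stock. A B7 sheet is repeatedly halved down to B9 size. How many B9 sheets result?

4

Each ISO step halves the sheet: 1 × B7 → 2 × B8 → 4 × B9
From B7 to B9 is 2 halving steps: 2^2 = 4.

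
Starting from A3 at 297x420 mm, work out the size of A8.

A4: ⌊420/2⌋ × 297 = 210 × 297 mm
A5: ⌊297/2⌋ × 210 = 148 × 210 mm
A6: ⌊210/2⌋ × 148 = 105 × 148 mm
A7: ⌊148/2⌋ × 105 = 74 × 105 mm
A8: ⌊105/2⌋ × 74 = 52 × 74 mm

52 × 74 mm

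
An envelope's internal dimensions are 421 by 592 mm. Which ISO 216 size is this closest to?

Aspect ratio 592/421 ≈ 1.406 — close to the ISO √2 ≈ 1.414.
In the A-series (A0 area = 1 m²): A2 = 420 × 594 mm.
Off by 3 mm total — nearest standard size.

A2 (420 × 594 mm)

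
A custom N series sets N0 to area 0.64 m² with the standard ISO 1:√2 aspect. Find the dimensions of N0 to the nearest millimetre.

673 × 951 mm

Let the short side be w mm. Then w · w√2 = 0.64 m² = 640,000 mm².
w² = 640,000/√2, so w ≈ 672.7 mm; long side = w√2 ≈ 951.4 mm.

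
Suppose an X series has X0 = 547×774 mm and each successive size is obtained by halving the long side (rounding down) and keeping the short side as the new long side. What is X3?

193 × 273 mm

X1: ⌊774/2⌋ × 547 = 387 × 547 mm
X2: ⌊547/2⌋ × 387 = 273 × 387 mm
X3: ⌊387/2⌋ × 273 = 193 × 273 mm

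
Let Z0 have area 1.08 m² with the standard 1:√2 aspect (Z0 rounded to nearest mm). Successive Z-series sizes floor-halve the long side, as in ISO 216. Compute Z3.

309 × 437 mm

Let Z0's short side be w mm. w · w√2 = 1.08 m² = 1,080,000 mm², so w ≈ 873.9 mm and w√2 ≈ 1235.9 mm → Z0 = 874 × 1236 mm.
Z1: ⌊1236/2⌋ × 874 = 618 × 874 mm
Z2: ⌊874/2⌋ × 618 = 437 × 618 mm
Z3: ⌊618/2⌋ × 437 = 309 × 437 mm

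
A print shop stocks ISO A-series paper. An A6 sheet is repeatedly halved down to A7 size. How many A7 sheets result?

2

Each ISO step halves the sheet: 1 × A6 → 2 × A7
From A6 to A7 is 1 halving step: 2^1 = 2.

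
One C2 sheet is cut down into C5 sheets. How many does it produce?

C2 = 458 × 648 mm; C5 = 162 × 229 mm.
Each halving step doubles the count; 3 steps from C2 to C5.
2^3 = 8.

8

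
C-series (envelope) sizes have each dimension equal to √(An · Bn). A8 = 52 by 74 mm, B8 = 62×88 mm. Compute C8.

Short side: √(52 · 62) = √3224 ≈ 56.8 → 57 mm
Long side: √(74 · 88) = √6512 ≈ 80.7 → 81 mm

57 × 81 mm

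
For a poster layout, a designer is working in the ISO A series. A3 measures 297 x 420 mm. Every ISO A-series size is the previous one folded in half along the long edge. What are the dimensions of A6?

A4: ⌊420/2⌋ × 297 = 210 × 297 mm
A5: ⌊297/2⌋ × 210 = 148 × 210 mm
A6: ⌊210/2⌋ × 148 = 105 × 148 mm

105 × 148 mm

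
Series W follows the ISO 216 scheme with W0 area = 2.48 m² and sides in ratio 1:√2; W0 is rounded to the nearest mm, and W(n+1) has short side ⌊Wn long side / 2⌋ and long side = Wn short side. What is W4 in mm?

331 × 468 mm

Let W0's short side be w mm. w · w√2 = 2.48 m² = 2,480,000 mm², so w ≈ 1324.2 mm and w√2 ≈ 1872.8 mm → W0 = 1324 × 1873 mm.
W1: ⌊1873/2⌋ × 1324 = 936 × 1324 mm
W2: ⌊1324/2⌋ × 936 = 662 × 936 mm
W3: ⌊936/2⌋ × 662 = 468 × 662 mm
W4: ⌊662/2⌋ × 468 = 331 × 468 mm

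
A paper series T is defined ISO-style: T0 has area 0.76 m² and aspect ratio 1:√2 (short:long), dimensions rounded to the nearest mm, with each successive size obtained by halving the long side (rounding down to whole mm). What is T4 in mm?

183 × 259 mm

Let T0's short side be w mm. w · w√2 = 0.76 m² = 760,000 mm², so w ≈ 733.1 mm and w√2 ≈ 1036.7 mm → T0 = 733 × 1037 mm.
T1: ⌊1037/2⌋ × 733 = 518 × 733 mm
T2: ⌊733/2⌋ × 518 = 366 × 518 mm
T3: ⌊518/2⌋ × 366 = 259 × 366 mm
T4: ⌊366/2⌋ × 259 = 183 × 259 mm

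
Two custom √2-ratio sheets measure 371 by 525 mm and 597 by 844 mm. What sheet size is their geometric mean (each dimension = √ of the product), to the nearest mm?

Short side: √(371 · 597) = √221487 ≈ 470.6 → 471 mm
Long side: √(525 · 844) = √443100 ≈ 665.7 → 666 mm

471 × 666 mm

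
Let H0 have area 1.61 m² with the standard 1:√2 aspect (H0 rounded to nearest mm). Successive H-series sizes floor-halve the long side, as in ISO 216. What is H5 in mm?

Let H0's short side be w mm. w · w√2 = 1.61 m² = 1,610,000 mm², so w ≈ 1067.0 mm and w√2 ≈ 1508.9 mm → H0 = 1067 × 1509 mm.
H1: ⌊1509/2⌋ × 1067 = 754 × 1067 mm
H2: ⌊1067/2⌋ × 754 = 533 × 754 mm
H3: ⌊754/2⌋ × 533 = 377 × 533 mm
H4: ⌊533/2⌋ × 377 = 266 × 377 mm
H5: ⌊377/2⌋ × 266 = 188 × 266 mm

188 × 266 mm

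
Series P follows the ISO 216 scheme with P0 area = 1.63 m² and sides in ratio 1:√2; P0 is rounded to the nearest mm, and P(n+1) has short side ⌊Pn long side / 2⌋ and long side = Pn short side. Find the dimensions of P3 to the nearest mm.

Let P0's short side be w mm. w · w√2 = 1.63 m² = 1,630,000 mm², so w ≈ 1073.6 mm and w√2 ≈ 1518.3 mm → P0 = 1074 × 1518 mm.
P1: ⌊1518/2⌋ × 1074 = 759 × 1074 mm
P2: ⌊1074/2⌋ × 759 = 537 × 759 mm
P3: ⌊759/2⌋ × 537 = 379 × 537 mm

379 × 537 mm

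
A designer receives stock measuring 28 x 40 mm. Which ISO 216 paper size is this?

Aspect ratio 40/28 ≈ 1.429 — close to the ISO √2 ≈ 1.414.
In the C-series (envelope sizes, between A and B): C10 = 28 × 40 mm.

C10 (28 × 40 mm)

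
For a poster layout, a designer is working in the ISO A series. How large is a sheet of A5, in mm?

A0 = 841 × 1189 mm (A0 has area 1 m², aspect 1:√2).
A1: ⌊1189/2⌋ × 841 = 594 × 841 mm
A2: ⌊841/2⌋ × 594 = 420 × 594 mm
A3: ⌊594/2⌋ × 420 = 297 × 420 mm
A4: ⌊420/2⌋ × 297 = 210 × 297 mm
A5: ⌊297/2⌋ × 210 = 148 × 210 mm

148 × 210 mm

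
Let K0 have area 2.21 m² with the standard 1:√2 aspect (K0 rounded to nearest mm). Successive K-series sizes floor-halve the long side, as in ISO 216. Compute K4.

Let K0's short side be w mm. w · w√2 = 2.21 m² = 2,210,000 mm², so w ≈ 1250.1 mm and w√2 ≈ 1767.9 mm → K0 = 1250 × 1768 mm.
K1: ⌊1768/2⌋ × 1250 = 884 × 1250 mm
K2: ⌊1250/2⌋ × 884 = 625 × 884 mm
K3: ⌊884/2⌋ × 625 = 442 × 625 mm
K4: ⌊625/2⌋ × 442 = 312 × 442 mm

312 × 442 mm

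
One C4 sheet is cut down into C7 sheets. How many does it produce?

8

Each ISO step halves the sheet: 1 × C4 → 2 × C5 → 4 × C6 → 8 × C7
From C4 to C7 is 3 halving steps: 2^3 = 8.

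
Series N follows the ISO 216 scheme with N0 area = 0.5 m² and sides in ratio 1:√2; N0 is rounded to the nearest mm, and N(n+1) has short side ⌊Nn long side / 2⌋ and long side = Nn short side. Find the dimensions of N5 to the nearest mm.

105 × 148 mm

Let N0's short side be w mm. w · w√2 = 0.5 m² = 500,000 mm², so w ≈ 594.6 mm and w√2 ≈ 840.9 mm → N0 = 595 × 841 mm.
N1: ⌊841/2⌋ × 595 = 420 × 595 mm
N2: ⌊595/2⌋ × 420 = 297 × 420 mm
N3: ⌊420/2⌋ × 297 = 210 × 297 mm
N4: ⌊297/2⌋ × 210 = 148 × 210 mm
N5: ⌊210/2⌋ × 148 = 105 × 148 mm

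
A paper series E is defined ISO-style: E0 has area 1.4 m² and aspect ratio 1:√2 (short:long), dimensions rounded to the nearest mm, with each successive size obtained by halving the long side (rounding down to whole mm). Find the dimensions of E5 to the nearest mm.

Let E0's short side be w mm. w · w√2 = 1.4 m² = 1,400,000 mm², so w ≈ 995.0 mm and w√2 ≈ 1407.1 mm → E0 = 995 × 1407 mm.
E1: ⌊1407/2⌋ × 995 = 703 × 995 mm
E2: ⌊995/2⌋ × 703 = 497 × 703 mm
E3: ⌊703/2⌋ × 497 = 351 × 497 mm
E4: ⌊497/2⌋ × 351 = 248 × 351 mm
E5: ⌊351/2⌋ × 248 = 175 × 248 mm

175 × 248 mm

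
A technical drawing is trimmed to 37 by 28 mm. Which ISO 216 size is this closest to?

A10 (26 × 37 mm)

Aspect ratio 37/28 ≈ 1.321 (ISO target is √2 ≈ 1.414).
In the A-series (A0 area = 1 m²): A10 = 26 × 37 mm.
Off by 2 mm total — nearest standard size.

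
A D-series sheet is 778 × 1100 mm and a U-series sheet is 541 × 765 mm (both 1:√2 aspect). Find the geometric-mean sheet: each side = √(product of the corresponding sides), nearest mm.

Short side: √(778 · 541) = √420898 ≈ 648.8 → 649 mm
Long side: √(1100 · 765) = √841500 ≈ 917.3 → 917 mm

649 × 917 mm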